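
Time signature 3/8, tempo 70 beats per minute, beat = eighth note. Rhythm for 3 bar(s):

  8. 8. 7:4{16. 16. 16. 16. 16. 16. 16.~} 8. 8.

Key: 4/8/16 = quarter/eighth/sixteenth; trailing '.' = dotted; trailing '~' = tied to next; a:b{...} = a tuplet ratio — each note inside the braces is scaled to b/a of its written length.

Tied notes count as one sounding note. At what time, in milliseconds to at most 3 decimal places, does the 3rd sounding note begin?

note 3 onset = 3b = 2571.429ms

1. 0.0ms @ 0 + 1285.714ms (3/2)
2. 1285.714ms @ 3/2 + 1285.714ms (3/2)
3. 2571.429ms @ 3 + 367.347ms (3/7)
4. 2938.776ms @ 24/7 + 367.347ms (3/7)
5. 3306.122ms @ 27/7 + 367.347ms (3/7)
6. 3673.469ms @ 30/7 + 367.347ms (3/7)
7. 4040.816ms @ 33/7 + 367.347ms (3/7)
8. 4408.163ms @ 36/7 + 367.347ms (3/7)
9. 4775.51ms @ 39/7 + 1653.061ms (27/14)
10. 6428.571ms @ 15/2 + 1285.714ms (3/2)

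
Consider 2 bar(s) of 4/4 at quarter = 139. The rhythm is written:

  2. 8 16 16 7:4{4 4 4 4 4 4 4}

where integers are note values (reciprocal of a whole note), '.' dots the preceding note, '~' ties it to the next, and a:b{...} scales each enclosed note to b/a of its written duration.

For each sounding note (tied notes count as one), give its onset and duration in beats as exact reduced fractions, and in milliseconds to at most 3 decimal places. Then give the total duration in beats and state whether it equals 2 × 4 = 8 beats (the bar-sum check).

1) 0.0ms=0b +1294.964ms=3b
2) 1294.964ms=3b +215.827ms=1/2b
3) 1510.791ms=7/2b +107.914ms=1/4b
4) 1618.705ms=15/4b +107.914ms=1/4b
5) 1726.619ms=4b +246.66ms=4/7b
6) 1973.279ms=32/7b +246.66ms=4/7b
7) 2219.938ms=36/7b +246.66ms=4/7b
8) 2466.598ms=40/7b +246.66ms=4/7b
9) 2713.258ms=44/7b +246.66ms=4/7b
10) 2959.918ms=48/7b +246.66ms=4/7b
11) 3206.578ms=52/7b +246.66ms=4/7b
Σ=8b of 8 (139bpm 4/4) — PASS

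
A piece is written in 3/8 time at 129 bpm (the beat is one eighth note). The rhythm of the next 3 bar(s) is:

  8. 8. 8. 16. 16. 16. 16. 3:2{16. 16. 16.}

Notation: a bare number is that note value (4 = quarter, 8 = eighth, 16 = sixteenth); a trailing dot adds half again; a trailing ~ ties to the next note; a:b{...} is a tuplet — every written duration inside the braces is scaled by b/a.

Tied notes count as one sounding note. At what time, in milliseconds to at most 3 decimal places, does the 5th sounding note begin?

note 5 onset = 21/4b = 2441.86ms

1. 0.0ms @ 0 + 697.674ms (3/2)
2. 697.674ms @ 3/2 + 697.674ms (3/2)
3. 1395.349ms @ 3 + 697.674ms (3/2)
4. 2093.023ms @ 9/2 + 348.837ms (3/4)
5. 2441.86ms @ 21/4 + 348.837ms (3/4)
6. 2790.698ms @ 6 + 348.837ms (3/4)
7. 3139.535ms @ 27/4 + 348.837ms (3/4)
8. 3488.372ms @ 15/2 + 232.558ms (1/2)
9. 3720.93ms @ 8 + 232.558ms (1/2)
10. 3953.488ms @ 17/2 + 232.558ms (1/2)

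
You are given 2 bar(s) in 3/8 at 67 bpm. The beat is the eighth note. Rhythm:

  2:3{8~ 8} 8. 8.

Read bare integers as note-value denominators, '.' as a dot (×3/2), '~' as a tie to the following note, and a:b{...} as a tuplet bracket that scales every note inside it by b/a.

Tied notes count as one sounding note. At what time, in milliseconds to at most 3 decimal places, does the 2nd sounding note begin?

note 2 onset = 3b = 2686.567ms

1. 0.0ms @ 0 + 2686.567ms (3)
2. 2686.567ms @ 3 + 1343.284ms (3/2)
3. 4029.851ms @ 9/2 + 1343.284ms (3/2)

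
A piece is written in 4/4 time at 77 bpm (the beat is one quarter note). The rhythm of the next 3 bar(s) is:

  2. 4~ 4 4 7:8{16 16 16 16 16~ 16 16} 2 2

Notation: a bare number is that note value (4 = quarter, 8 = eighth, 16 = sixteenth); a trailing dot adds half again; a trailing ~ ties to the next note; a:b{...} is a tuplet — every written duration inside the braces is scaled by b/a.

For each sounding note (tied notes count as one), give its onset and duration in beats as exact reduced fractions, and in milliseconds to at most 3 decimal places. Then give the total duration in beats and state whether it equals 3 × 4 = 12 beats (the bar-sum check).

1) 0.0ms=0b +2337.662ms=3b
2) 2337.662ms=3b +1558.442ms=2b
3) 3896.104ms=5b +779.221ms=1b
4) 4675.325ms=6b +222.635ms=2/7b
5) 4897.959ms=44/7b +222.635ms=2/7b
6) 5120.594ms=46/7b +222.635ms=2/7b
7) 5343.228ms=48/7b +222.635ms=2/7b
8) 5565.863ms=50/7b +445.269ms=4/7b
9) 6011.132ms=54/7b +222.635ms=2/7b
10) 6233.766ms=8b +1558.442ms=2b
11) 7792.208ms=10b +1558.442ms=2b
Σ=12b of 12 (77bpm 4/4) — PASS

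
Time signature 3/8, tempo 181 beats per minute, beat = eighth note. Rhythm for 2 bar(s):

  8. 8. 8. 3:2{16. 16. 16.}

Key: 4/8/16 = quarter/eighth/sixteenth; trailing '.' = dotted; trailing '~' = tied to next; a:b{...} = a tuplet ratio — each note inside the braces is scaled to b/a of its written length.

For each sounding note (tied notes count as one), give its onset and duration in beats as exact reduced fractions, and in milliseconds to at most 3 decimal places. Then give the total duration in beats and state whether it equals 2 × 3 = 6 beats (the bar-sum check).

1) 0.0ms=0b +497.238ms=3/2b
2) 497.238ms=3/2b +497.238ms=3/2b
3) 994.475ms=3b +497.238ms=3/2b
4) 1491.713ms=9/2b +165.746ms=1/2b
5) 1657.459ms=5b +165.746ms=1/2b
6) 1823.204ms=11/2b +165.746ms=1/2b
Σ=6b of 6 (181bpm 3/8) — PASS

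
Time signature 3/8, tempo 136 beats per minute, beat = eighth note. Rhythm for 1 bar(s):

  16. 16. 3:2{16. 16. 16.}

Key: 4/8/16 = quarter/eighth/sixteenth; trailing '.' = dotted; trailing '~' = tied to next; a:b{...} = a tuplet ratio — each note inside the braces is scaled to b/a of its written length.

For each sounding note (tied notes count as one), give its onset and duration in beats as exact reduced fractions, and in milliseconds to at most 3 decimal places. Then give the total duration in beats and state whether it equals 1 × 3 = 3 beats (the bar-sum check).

1) 0.0ms=0b +330.882ms=3/4b
2) 330.882ms=3/4b +330.882ms=3/4b
3) 661.765ms=3/2b +220.588ms=1/2b
4) 882.353ms=2b +220.588ms=1/2b
5) 1102.941ms=5/2b +220.588ms=1/2b
Σ=3b of 3 (136bpm 3/8) — PASS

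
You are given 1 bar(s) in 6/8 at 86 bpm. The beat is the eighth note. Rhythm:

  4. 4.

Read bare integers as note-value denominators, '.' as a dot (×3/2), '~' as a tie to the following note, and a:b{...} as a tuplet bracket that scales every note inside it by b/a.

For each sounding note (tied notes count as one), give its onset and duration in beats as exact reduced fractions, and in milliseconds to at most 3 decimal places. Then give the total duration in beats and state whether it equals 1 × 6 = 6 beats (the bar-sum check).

1) 0.0ms=0b +2093.023ms=3b
2) 2093.023ms=3b +2093.023ms=3b
Σ=6b of 6 (86bpm 6/8) — PASS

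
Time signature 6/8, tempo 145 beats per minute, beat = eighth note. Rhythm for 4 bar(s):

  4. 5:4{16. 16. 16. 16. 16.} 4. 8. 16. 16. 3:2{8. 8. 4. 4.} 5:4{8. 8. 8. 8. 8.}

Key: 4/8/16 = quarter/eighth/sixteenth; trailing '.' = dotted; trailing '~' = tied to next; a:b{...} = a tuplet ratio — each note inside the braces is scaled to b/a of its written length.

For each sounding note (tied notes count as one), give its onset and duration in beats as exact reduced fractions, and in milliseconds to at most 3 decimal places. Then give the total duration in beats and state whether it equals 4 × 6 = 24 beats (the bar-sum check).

1) 0.0ms=0b +1241.379ms=3b
2) 1241.379ms=3b +248.276ms=3/5b
3) 1489.655ms=18/5b +248.276ms=3/5b
4) 1737.931ms=21/5b +248.276ms=3/5b
5) 1986.207ms=24/5b +248.276ms=3/5b
6) 2234.483ms=27/5b +248.276ms=3/5b
7) 2482.759ms=6b +1241.379ms=3b
8) 3724.138ms=9b +620.69ms=3/2b
9) 4344.828ms=21/2b +310.345ms=3/4b
10) 4655.172ms=45/4b +310.345ms=3/4b
11) 4965.517ms=12b +413.793ms=1b
12) 5379.31ms=13b +413.793ms=1b
13) 5793.103ms=14b +827.586ms=2b
14) 6620.69ms=16b +827.586ms=2b
15) 7448.276ms=18b +496.552ms=6/5b
16) 7944.828ms=96/5b +496.552ms=6/5b
17) 8441.379ms=102/5b +496.552ms=6/5b
18) 8937.931ms=108/5b +496.552ms=6/5b
19) 9434.483ms=114/5b +496.552ms=6/5b
Σ=24b of 24 (145bpm 6/8) — PASS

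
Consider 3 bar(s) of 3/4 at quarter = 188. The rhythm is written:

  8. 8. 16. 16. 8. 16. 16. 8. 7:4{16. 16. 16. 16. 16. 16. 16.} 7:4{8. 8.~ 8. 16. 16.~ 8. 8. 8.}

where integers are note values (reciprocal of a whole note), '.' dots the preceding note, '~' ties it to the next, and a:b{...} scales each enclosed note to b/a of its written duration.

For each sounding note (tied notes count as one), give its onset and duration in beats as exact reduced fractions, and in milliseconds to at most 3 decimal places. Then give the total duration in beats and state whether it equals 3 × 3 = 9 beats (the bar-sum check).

1) 0.0ms=0b +239.362ms=3/4b
2) 239.362ms=3/4b +239.362ms=3/4b
3) 478.723ms=3/2b +119.681ms=3/8b
4) 598.404ms=15/8b +119.681ms=3/8b
5) 718.085ms=9/4b +239.362ms=3/4b
6) 957.447ms=3b +119.681ms=3/8b
7) 1077.128ms=27/8b +119.681ms=3/8b
8) 1196.809ms=15/4b +239.362ms=3/4b
9) 1436.17ms=9/2b +68.389ms=3/14b
10) 1504.559ms=33/7b +68.389ms=3/14b
11) 1572.948ms=69/14b +68.389ms=3/14b
12) 1641.337ms=36/7b +68.389ms=3/14b
13) 1709.726ms=75/14b +68.389ms=3/14b
14) 1778.116ms=39/7b +68.389ms=3/14b
15) 1846.505ms=81/14b +68.389ms=3/14b
16) 1914.894ms=6b +136.778ms=3/7b
17) 2051.672ms=45/7b +273.556ms=6/7b
18) 2325.228ms=51/7b +68.389ms=3/14b
19) 2393.617ms=15/2b +205.167ms=9/14b
20) 2598.784ms=57/7b +136.778ms=3/7b
21) 2735.562ms=60/7b +136.778ms=3/7b
Σ=9b of 9 (188bpm 3/4) — PASS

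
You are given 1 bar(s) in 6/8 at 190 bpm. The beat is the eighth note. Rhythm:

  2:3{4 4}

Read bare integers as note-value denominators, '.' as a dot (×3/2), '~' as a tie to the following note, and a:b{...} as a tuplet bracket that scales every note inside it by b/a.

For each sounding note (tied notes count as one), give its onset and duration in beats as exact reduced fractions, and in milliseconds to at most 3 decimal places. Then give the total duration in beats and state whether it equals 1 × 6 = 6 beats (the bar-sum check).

1) 0.0ms=0b +947.368ms=3b
2) 947.368ms=3b +947.368ms=3b
Σ=6b of 6 (190bpm 6/8) — PASS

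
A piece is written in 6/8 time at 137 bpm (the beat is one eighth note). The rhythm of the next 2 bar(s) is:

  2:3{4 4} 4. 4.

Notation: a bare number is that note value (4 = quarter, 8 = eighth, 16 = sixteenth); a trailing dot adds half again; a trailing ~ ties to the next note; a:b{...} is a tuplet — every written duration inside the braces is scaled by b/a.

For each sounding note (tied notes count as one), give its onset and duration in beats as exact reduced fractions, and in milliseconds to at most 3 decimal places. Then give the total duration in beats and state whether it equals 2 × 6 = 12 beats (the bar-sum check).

1) 0.0ms=0b +1313.869ms=3b
2) 1313.869ms=3b +1313.869ms=3b
3) 2627.737ms=6b +1313.869ms=3b
4) 3941.606ms=9b +1313.869ms=3b
Σ=12b of 12 (137bpm 6/8) — PASS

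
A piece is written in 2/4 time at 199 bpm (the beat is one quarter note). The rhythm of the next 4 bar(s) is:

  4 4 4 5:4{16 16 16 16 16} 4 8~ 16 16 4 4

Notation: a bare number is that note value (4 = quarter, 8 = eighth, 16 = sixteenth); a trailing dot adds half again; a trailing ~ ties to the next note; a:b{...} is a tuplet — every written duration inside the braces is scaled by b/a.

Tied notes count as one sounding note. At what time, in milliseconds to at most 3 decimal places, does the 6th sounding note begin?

note 6 onset = 17/5b = 1025.126ms

1. 0.0ms @ 0 + 301.508ms (1)
2. 301.508ms @ 1 + 301.508ms (1)
3. 603.015ms @ 2 + 301.508ms (1)
4. 904.523ms @ 3 + 60.302ms (1/5)
5. 964.824ms @ 16/5 + 60.302ms (1/5)
6. 1025.126ms @ 17/5 + 60.302ms (1/5)
7. 1085.427ms @ 18/5 + 60.302ms (1/5)
8. 1145.729ms @ 19/5 + 60.302ms (1/5)
9. 1206.03ms @ 4 + 301.508ms (1)
10. 1507.538ms @ 5 + 226.131ms (3/4)
11. 1733.668ms @ 23/4 + 75.377ms (1/4)
12. 1809.045ms @ 6 + 301.508ms (1)
13. 2110.553ms @ 7 + 301.508ms (1)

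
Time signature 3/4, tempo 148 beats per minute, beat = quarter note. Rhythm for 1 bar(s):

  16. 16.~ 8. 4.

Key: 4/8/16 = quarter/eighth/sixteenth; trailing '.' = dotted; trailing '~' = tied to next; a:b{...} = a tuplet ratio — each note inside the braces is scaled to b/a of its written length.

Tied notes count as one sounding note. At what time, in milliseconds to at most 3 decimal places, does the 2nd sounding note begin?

1. 0.0ms @ 0 + 152.027ms (3/8)
2. 152.027ms @ 3/8 + 456.081ms (9/8)
3. 608.108ms @ 3/2 + 608.108ms (3/2)

note 2 onset = 3/8b = 152.027ms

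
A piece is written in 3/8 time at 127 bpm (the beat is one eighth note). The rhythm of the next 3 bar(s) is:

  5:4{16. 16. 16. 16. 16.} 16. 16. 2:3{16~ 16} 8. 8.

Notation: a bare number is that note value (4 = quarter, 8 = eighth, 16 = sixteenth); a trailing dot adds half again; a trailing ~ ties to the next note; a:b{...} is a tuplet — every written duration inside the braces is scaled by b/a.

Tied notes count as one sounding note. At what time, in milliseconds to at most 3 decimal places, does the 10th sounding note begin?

1. 0.0ms @ 0 + 283.465ms (3/5)
2. 283.465ms @ 3/5 + 283.465ms (3/5)
3. 566.929ms @ 6/5 + 283.465ms (3/5)
4. 850.394ms @ 9/5 + 283.465ms (3/5)
5. 1133.858ms @ 12/5 + 283.465ms (3/5)
6. 1417.323ms @ 3 + 354.331ms (3/4)
7. 1771.654ms @ 15/4 + 354.331ms (3/4)
8. 2125.984ms @ 9/2 + 708.661ms (3/2)
9. 2834.646ms @ 6 + 708.661ms (3/2)
10. 3543.307ms @ 15/2 + 708.661ms (3/2)

note 10 onset = 15/2b = 3543.307ms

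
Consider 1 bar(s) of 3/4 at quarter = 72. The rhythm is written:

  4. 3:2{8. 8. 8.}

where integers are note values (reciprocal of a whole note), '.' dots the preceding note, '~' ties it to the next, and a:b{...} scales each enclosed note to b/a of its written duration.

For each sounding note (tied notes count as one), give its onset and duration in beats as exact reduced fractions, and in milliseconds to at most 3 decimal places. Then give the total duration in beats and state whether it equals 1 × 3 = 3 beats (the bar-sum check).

1) 0.0ms=0b +1250.0ms=3/2b
2) 1250.0ms=3/2b +416.667ms=1/2b
3) 1666.667ms=2b +416.667ms=1/2b
4) 2083.333ms=5/2b +416.667ms=1/2b
Σ=3b of 3 (72bpm 3/4) — PASS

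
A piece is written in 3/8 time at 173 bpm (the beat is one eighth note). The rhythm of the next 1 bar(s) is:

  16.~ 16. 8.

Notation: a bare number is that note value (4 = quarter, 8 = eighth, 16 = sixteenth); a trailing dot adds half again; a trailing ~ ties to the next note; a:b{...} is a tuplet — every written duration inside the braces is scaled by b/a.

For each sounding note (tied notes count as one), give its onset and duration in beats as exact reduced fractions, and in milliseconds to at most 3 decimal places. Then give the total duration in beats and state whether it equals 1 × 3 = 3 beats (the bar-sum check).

1) 0.0ms=0b +520.231ms=3/2b
2) 520.231ms=3/2b +520.231ms=3/2b
Σ=3b of 3 (173bpm 3/8) — PASS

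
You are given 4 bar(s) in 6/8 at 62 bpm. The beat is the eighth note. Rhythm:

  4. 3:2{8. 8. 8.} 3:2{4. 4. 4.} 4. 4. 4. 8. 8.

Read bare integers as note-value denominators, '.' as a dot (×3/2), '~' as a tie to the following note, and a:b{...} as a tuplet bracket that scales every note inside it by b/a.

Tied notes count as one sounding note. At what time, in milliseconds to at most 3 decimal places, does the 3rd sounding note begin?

1. 0.0ms @ 0 + 2903.226ms (3)
2. 2903.226ms @ 3 + 967.742ms (1)
3. 3870.968ms @ 4 + 967.742ms (1)
4. 4838.71ms @ 5 + 967.742ms (1)
5. 5806.452ms @ 6 + 1935.484ms (2)
6. 7741.935ms @ 8 + 1935.484ms (2)
7. 9677.419ms @ 10 + 1935.484ms (2)
8. 11612.903ms @ 12 + 2903.226ms (3)
9. 14516.129ms @ 15 + 2903.226ms (3)
10. 17419.355ms @ 18 + 2903.226ms (3)
11. 20322.581ms @ 21 + 1451.613ms (3/2)
12. 21774.194ms @ 45/2 + 1451.613ms (3/2)

note 3 onset = 4b = 3870.968ms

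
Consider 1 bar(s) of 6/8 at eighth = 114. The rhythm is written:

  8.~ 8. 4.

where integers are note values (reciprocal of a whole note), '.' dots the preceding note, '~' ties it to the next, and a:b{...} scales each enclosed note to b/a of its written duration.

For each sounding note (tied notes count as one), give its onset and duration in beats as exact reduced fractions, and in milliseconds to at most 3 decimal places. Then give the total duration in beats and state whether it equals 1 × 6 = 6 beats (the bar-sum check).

1) 0.0ms=0b +1578.947ms=3b
2) 1578.947ms=3b +1578.947ms=3b
Σ=6b of 6 (114bpm 6/8) — PASS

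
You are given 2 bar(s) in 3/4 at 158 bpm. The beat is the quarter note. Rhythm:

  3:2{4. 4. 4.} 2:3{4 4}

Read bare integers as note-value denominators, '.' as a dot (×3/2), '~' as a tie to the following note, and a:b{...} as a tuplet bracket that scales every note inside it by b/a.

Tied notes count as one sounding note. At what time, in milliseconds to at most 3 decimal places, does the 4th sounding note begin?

note 4 onset = 3b = 1139.241ms

1. 0.0ms @ 0 + 379.747ms (1)
2. 379.747ms @ 1 + 379.747ms (1)
3. 759.494ms @ 2 + 379.747ms (1)
4. 1139.241ms @ 3 + 569.62ms (3/2)
5. 1708.861ms @ 9/2 + 569.62ms (3/2)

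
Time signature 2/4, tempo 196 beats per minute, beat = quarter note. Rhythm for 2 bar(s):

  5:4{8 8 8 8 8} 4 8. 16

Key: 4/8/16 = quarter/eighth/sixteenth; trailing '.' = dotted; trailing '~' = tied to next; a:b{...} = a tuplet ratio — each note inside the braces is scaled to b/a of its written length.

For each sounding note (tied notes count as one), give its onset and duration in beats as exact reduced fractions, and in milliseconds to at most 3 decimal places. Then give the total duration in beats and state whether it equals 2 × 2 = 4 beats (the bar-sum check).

1) 0.0ms=0b +122.449ms=2/5b
2) 122.449ms=2/5b +122.449ms=2/5b
3) 244.898ms=4/5b +122.449ms=2/5b
4) 367.347ms=6/5b +122.449ms=2/5b
5) 489.796ms=8/5b +122.449ms=2/5b
6) 612.245ms=2b +306.122ms=1b
7) 918.367ms=3b +229.592ms=3/4b
8) 1147.959ms=15/4b +76.531ms=1/4b
Σ=4b of 4 (196bpm 2/4) — PASS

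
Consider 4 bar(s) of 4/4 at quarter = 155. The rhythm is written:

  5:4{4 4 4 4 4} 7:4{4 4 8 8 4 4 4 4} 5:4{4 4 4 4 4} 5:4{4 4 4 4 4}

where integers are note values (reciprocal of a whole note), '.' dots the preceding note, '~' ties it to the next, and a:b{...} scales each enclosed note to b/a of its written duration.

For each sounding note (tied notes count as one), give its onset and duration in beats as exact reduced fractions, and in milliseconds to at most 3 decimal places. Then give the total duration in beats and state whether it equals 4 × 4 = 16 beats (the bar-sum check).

1) 0.0ms=0b +309.677ms=4/5b
2) 309.677ms=4/5b +309.677ms=4/5b
3) 619.355ms=8/5b +309.677ms=4/5b
4) 929.032ms=12/5b +309.677ms=4/5b
5) 1238.71ms=16/5b +309.677ms=4/5b
6) 1548.387ms=4b +221.198ms=4/7b
7) 1769.585ms=32/7b +221.198ms=4/7b
8) 1990.783ms=36/7b +110.599ms=2/7b
9) 2101.382ms=38/7b +110.599ms=2/7b
10) 2211.982ms=40/7b +221.198ms=4/7b
11) 2433.18ms=44/7b +221.198ms=4/7b
12) 2654.378ms=48/7b +221.198ms=4/7b
13) 2875.576ms=52/7b +221.198ms=4/7b
14) 3096.774ms=8b +309.677ms=4/5b
15) 3406.452ms=44/5b +309.677ms=4/5b
16) 3716.129ms=48/5b +309.677ms=4/5b
17) 4025.806ms=52/5b +309.677ms=4/5b
18) 4335.484ms=56/5b +309.677ms=4/5b
19) 4645.161ms=12b +309.677ms=4/5b
20) 4954.839ms=64/5b +309.677ms=4/5b
21) 5264.516ms=68/5b +309.677ms=4/5b
22) 5574.194ms=72/5b +309.677ms=4/5b
23) 5883.871ms=76/5b +309.677ms=4/5b
Σ=16b of 16 (155bpm 4/4) — PASS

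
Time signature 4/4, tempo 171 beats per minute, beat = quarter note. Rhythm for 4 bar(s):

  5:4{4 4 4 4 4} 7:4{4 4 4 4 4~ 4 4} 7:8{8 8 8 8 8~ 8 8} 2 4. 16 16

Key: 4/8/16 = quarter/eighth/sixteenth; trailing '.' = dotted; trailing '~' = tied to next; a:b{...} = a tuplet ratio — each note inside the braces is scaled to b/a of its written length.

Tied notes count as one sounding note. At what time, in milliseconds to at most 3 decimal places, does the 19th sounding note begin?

1. 0.0ms @ 0 + 280.702ms (4/5)
2. 280.702ms @ 4/5 + 280.702ms (4/5)
3. 561.404ms @ 8/5 + 280.702ms (4/5)
4. 842.105ms @ 12/5 + 280.702ms (4/5)
5. 1122.807ms @ 16/5 + 280.702ms (4/5)
6. 1403.509ms @ 4 + 200.501ms (4/7)
7. 1604.01ms @ 32/7 + 200.501ms (4/7)
8. 1804.511ms @ 36/7 + 200.501ms (4/7)
9. 2005.013ms @ 40/7 + 200.501ms (4/7)
10. 2205.514ms @ 44/7 + 401.003ms (8/7)
11. 2606.516ms @ 52/7 + 200.501ms (4/7)
12. 2807.018ms @ 8 + 200.501ms (4/7)
13. 3007.519ms @ 60/7 + 200.501ms (4/7)
14. 3208.02ms @ 64/7 + 200.501ms (4/7)
15. 3408.521ms @ 68/7 + 200.501ms (4/7)
16. 3609.023ms @ 72/7 + 401.003ms (8/7)
17. 4010.025ms @ 80/7 + 200.501ms (4/7)
18. 4210.526ms @ 12 + 701.754ms (2)
19. 4912.281ms @ 14 + 526.316ms (3/2)
20. 5438.596ms @ 31/2 + 87.719ms (1/4)
21. 5526.316ms @ 63/4 + 87.719ms (1/4)

note 19 onset = 14b = 4912.281ms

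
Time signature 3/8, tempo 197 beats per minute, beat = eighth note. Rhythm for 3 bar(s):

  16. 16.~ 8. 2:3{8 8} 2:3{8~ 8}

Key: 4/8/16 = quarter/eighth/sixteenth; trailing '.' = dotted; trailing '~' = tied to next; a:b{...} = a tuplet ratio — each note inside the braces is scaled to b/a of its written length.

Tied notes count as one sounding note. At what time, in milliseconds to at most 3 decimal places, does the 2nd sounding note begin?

note 2 onset = 3/4b = 228.426ms

1. 0.0ms @ 0 + 228.426ms (3/4)
2. 228.426ms @ 3/4 + 685.279ms (9/4)
3. 913.706ms @ 3 + 456.853ms (3/2)
4. 1370.558ms @ 9/2 + 456.853ms (3/2)
5. 1827.411ms @ 6 + 913.706ms (3)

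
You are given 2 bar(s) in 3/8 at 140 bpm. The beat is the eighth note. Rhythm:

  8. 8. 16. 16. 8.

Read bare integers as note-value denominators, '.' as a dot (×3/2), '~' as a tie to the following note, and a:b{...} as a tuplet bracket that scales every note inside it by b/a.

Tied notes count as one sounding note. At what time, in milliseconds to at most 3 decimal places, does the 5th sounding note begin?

note 5 onset = 9/2b = 1928.571ms

1. 0.0ms @ 0 + 642.857ms (3/2)
2. 642.857ms @ 3/2 + 642.857ms (3/2)
3. 1285.714ms @ 3 + 321.429ms (3/4)
4. 1607.143ms @ 15/4 + 321.429ms (3/4)
5. 1928.571ms @ 9/2 + 642.857ms (3/2)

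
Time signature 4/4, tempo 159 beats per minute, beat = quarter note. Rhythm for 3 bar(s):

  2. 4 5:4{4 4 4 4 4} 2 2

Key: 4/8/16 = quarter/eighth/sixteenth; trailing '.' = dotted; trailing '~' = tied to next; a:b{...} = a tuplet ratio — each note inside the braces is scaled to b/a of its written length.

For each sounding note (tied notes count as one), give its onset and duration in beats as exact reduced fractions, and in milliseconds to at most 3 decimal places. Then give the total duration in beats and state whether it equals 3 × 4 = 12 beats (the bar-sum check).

1) 0.0ms=0b +1132.075ms=3b
2) 1132.075ms=3b +377.358ms=1b
3) 1509.434ms=4b +301.887ms=4/5b
4) 1811.321ms=24/5b +301.887ms=4/5b
5) 2113.208ms=28/5b +301.887ms=4/5b
6) 2415.094ms=32/5b +301.887ms=4/5b
7) 2716.981ms=36/5b +301.887ms=4/5b
8) 3018.868ms=8b +754.717ms=2b
9) 3773.585ms=10b +754.717ms=2b
Σ=12b of 12 (159bpm 4/4) — PASS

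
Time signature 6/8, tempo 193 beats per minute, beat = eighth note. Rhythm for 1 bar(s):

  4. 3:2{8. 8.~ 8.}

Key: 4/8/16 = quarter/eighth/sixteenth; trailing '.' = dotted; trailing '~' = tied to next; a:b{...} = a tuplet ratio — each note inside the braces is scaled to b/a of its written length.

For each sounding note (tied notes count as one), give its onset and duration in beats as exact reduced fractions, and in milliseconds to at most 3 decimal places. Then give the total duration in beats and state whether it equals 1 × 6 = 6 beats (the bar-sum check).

1) 0.0ms=0b +932.642ms=3b
2) 932.642ms=3b +310.881ms=1b
3) 1243.523ms=4b +621.762ms=2b
Σ=6b of 6 (193bpm 6/8) — PASS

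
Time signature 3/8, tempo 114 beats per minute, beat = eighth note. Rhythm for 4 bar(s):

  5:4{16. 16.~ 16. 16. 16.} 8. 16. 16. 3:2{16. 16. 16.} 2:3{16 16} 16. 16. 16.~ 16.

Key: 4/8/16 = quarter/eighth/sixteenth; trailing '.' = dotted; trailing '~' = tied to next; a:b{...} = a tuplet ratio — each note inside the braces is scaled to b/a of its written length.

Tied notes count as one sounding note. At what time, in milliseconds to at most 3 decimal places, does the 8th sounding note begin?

1. 0.0ms @ 0 + 315.789ms (3/5)
2. 315.789ms @ 3/5 + 631.579ms (6/5)
3. 947.368ms @ 9/5 + 315.789ms (3/5)
4. 1263.158ms @ 12/5 + 315.789ms (3/5)
5. 1578.947ms @ 3 + 789.474ms (3/2)
6. 2368.421ms @ 9/2 + 394.737ms (3/4)
7. 2763.158ms @ 21/4 + 394.737ms (3/4)
8. 3157.895ms @ 6 + 263.158ms (1/2)
9. 3421.053ms @ 13/2 + 263.158ms (1/2)
10. 3684.211ms @ 7 + 263.158ms (1/2)
11. 3947.368ms @ 15/2 + 394.737ms (3/4)
12. 4342.105ms @ 33/4 + 394.737ms (3/4)
13. 4736.842ms @ 9 + 394.737ms (3/4)
14. 5131.579ms @ 39/4 + 394.737ms (3/4)
15. 5526.316ms @ 21/2 + 789.474ms (3/2)

note 8 onset = 6b = 3157.895ms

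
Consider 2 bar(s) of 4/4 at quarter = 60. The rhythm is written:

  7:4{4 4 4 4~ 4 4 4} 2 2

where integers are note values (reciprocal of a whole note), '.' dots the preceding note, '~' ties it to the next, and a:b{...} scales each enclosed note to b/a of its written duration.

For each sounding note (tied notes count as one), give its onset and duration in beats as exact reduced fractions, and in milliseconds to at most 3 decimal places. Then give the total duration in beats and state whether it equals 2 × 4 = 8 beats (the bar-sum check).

1) 0.0ms=0b +571.429ms=4/7b
2) 571.429ms=4/7b +571.429ms=4/7b
3) 1142.857ms=8/7b +571.429ms=4/7b
4) 1714.286ms=12/7b +1142.857ms=8/7b
5) 2857.143ms=20/7b +571.429ms=4/7b
6) 3428.571ms=24/7b +571.429ms=4/7b
7) 4000.0ms=4b +2000.0ms=2b
8) 6000.0ms=6b +2000.0ms=2b
Σ=8b of 8 (60bpm 4/4) — PASS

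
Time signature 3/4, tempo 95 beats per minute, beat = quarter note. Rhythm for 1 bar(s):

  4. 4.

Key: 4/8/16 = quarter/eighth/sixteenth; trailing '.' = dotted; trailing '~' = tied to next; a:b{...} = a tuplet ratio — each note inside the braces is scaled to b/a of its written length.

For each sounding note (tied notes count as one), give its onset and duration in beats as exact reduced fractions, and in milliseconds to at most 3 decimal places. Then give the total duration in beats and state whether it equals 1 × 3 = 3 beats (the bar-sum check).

1) 0.0ms=0b +947.368ms=3/2b
2) 947.368ms=3/2b +947.368ms=3/2b
Σ=3b of 3 (95bpm 3/4) — PASS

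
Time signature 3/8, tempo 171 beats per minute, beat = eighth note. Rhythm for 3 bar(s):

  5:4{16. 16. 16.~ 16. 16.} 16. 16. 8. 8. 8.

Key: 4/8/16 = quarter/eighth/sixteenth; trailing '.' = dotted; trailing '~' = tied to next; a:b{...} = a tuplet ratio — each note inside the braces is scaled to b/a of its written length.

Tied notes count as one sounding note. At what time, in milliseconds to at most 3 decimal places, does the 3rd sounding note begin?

note 3 onset = 6/5b = 421.053ms

1. 0.0ms @ 0 + 210.526ms (3/5)
2. 210.526ms @ 3/5 + 210.526ms (3/5)
3. 421.053ms @ 6/5 + 421.053ms (6/5)
4. 842.105ms @ 12/5 + 210.526ms (3/5)
5. 1052.632ms @ 3 + 263.158ms (3/4)
6. 1315.789ms @ 15/4 + 263.158ms (3/4)
7. 1578.947ms @ 9/2 + 526.316ms (3/2)
8. 2105.263ms @ 6 + 526.316ms (3/2)
9. 2631.579ms @ 15/2 + 526.316ms (3/2)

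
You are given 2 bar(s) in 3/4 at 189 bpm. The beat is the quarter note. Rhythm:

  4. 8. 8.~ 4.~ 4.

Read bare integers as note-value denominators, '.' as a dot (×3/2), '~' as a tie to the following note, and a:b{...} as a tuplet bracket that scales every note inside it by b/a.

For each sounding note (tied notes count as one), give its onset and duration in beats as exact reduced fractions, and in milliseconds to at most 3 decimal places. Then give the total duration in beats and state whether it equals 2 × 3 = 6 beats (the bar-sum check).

1) 0.0ms=0b +476.19ms=3/2b
2) 476.19ms=3/2b +238.095ms=3/4b
3) 714.286ms=9/4b +1190.476ms=15/4b
Σ=6b of 6 (189bpm 3/4) — PASS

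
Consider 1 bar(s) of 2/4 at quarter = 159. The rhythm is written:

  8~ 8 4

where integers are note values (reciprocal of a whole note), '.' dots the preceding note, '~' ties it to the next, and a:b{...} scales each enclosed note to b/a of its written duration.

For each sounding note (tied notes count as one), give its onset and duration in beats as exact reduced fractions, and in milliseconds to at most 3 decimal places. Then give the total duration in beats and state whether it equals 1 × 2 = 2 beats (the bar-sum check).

1) 0.0ms=0b +377.358ms=1b
2) 377.358ms=1b +377.358ms=1b
Σ=2b of 2 (159bpm 2/4) — PASS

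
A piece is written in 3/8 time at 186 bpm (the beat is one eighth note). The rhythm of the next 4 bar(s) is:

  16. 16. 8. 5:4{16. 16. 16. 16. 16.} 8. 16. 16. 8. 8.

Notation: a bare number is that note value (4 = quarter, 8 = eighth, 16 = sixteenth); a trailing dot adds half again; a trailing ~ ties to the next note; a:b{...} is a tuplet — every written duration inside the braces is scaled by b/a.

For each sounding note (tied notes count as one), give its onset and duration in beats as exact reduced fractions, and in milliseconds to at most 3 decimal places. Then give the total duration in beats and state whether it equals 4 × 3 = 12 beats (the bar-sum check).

1) 0.0ms=0b +241.935ms=3/4b
2) 241.935ms=3/4b +241.935ms=3/4b
3) 483.871ms=3/2b +483.871ms=3/2b
4) 967.742ms=3b +193.548ms=3/5b
5) 1161.29ms=18/5b +193.548ms=3/5b
6) 1354.839ms=21/5b +193.548ms=3/5b
7) 1548.387ms=24/5b +193.548ms=3/5b
8) 1741.935ms=27/5b +193.548ms=3/5b
9) 1935.484ms=6b +483.871ms=3/2b
10) 2419.355ms=15/2b +241.935ms=3/4b
11) 2661.29ms=33/4b +241.935ms=3/4b
12) 2903.226ms=9b +483.871ms=3/2b
13) 3387.097ms=21/2b +483.871ms=3/2b
Σ=12b of 12 (186bpm 3/8) — PASS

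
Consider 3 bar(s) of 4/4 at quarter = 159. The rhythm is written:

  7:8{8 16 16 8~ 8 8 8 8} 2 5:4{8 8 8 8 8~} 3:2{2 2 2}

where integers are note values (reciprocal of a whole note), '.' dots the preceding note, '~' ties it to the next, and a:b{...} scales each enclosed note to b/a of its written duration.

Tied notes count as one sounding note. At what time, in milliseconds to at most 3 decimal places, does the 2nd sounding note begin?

1. 0.0ms @ 0 + 215.633ms (4/7)
2. 215.633ms @ 4/7 + 107.817ms (2/7)
3. 323.45ms @ 6/7 + 107.817ms (2/7)
4. 431.267ms @ 8/7 + 431.267ms (8/7)
5. 862.534ms @ 16/7 + 215.633ms (4/7)
6. 1078.167ms @ 20/7 + 215.633ms (4/7)
7. 1293.801ms @ 24/7 + 215.633ms (4/7)
8. 1509.434ms @ 4 + 754.717ms (2)
9. 2264.151ms @ 6 + 150.943ms (2/5)
10. 2415.094ms @ 32/5 + 150.943ms (2/5)
11. 2566.038ms @ 34/5 + 150.943ms (2/5)
12. 2716.981ms @ 36/5 + 150.943ms (2/5)
13. 2867.925ms @ 38/5 + 654.088ms (26/15)
14. 3522.013ms @ 28/3 + 503.145ms (4/3)
15. 4025.157ms @ 32/3 + 503.145ms (4/3)

note 2 onset = 4/7b = 215.633ms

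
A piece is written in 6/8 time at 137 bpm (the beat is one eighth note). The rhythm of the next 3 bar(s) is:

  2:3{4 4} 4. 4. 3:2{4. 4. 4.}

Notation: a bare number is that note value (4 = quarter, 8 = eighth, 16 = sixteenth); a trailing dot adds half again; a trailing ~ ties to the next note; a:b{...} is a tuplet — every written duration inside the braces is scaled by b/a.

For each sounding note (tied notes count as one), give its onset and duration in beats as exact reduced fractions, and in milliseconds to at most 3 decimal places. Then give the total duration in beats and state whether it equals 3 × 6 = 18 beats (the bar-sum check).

1) 0.0ms=0b +1313.869ms=3b
2) 1313.869ms=3b +1313.869ms=3b
3) 2627.737ms=6b +1313.869ms=3b
4) 3941.606ms=9b +1313.869ms=3b
5) 5255.474ms=12b +875.912ms=2b
6) 6131.387ms=14b +875.912ms=2b
7) 7007.299ms=16b +875.912ms=2b
Σ=18b of 18 (137bpm 6/8) — PASS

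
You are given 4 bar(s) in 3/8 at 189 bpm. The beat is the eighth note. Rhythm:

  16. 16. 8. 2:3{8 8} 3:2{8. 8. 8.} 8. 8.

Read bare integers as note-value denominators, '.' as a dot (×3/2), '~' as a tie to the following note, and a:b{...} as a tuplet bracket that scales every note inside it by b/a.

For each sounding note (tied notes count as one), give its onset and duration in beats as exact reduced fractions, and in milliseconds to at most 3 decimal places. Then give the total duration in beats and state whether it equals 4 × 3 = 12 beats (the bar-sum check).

1) 0.0ms=0b +238.095ms=3/4b
2) 238.095ms=3/4b +238.095ms=3/4b
3) 476.19ms=3/2b +476.19ms=3/2b
4) 952.381ms=3b +476.19ms=3/2b
5) 1428.571ms=9/2b +476.19ms=3/2b
6) 1904.762ms=6b +317.46ms=1b
7) 2222.222ms=7b +317.46ms=1b
8) 2539.683ms=8b +317.46ms=1b
9) 2857.143ms=9b +476.19ms=3/2b
10) 3333.333ms=21/2b +476.19ms=3/2b
Σ=12b of 12 (189bpm 3/8) — PASS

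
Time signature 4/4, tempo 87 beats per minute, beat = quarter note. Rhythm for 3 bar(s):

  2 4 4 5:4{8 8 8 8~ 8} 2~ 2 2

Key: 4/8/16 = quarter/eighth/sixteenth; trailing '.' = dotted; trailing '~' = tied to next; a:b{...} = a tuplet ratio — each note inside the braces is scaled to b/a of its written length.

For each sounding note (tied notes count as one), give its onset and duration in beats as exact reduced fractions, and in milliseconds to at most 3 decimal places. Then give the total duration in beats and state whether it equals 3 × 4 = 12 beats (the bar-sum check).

1) 0.0ms=0b +1379.31ms=2b
2) 1379.31ms=2b +689.655ms=1b
3) 2068.966ms=3b +689.655ms=1b
4) 2758.621ms=4b +275.862ms=2/5b
5) 3034.483ms=22/5b +275.862ms=2/5b
6) 3310.345ms=24/5b +275.862ms=2/5b
7) 3586.207ms=26/5b +551.724ms=4/5b
8) 4137.931ms=6b +2758.621ms=4b
9) 6896.552ms=10b +1379.31ms=2b
Σ=12b of 12 (87bpm 4/4) — PASS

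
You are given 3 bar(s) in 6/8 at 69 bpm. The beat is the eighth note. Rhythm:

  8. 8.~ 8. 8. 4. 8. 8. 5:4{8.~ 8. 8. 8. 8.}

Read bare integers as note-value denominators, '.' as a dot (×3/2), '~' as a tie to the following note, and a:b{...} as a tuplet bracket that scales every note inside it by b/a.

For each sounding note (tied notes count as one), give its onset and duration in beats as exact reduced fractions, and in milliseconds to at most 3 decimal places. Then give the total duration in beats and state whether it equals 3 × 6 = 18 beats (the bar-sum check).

1) 0.0ms=0b +1304.348ms=3/2b
2) 1304.348ms=3/2b +2608.696ms=3b
3) 3913.043ms=9/2b +1304.348ms=3/2b
4) 5217.391ms=6b +2608.696ms=3b
5) 7826.087ms=9b +1304.348ms=3/2b
6) 9130.435ms=21/2b +1304.348ms=3/2b
7) 10434.783ms=12b +2086.957ms=12/5b
8) 12521.739ms=72/5b +1043.478ms=6/5b
9) 13565.217ms=78/5b +1043.478ms=6/5b
10) 14608.696ms=84/5b +1043.478ms=6/5b
Σ=18b of 18 (69bpm 6/8) — PASS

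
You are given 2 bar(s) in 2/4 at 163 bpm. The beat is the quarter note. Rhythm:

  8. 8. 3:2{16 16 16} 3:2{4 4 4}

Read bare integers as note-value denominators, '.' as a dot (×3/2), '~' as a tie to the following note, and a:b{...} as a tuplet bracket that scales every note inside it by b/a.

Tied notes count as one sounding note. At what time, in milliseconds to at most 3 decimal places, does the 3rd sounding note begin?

1. 0.0ms @ 0 + 276.074ms (3/4)
2. 276.074ms @ 3/4 + 276.074ms (3/4)
3. 552.147ms @ 3/2 + 61.35ms (1/6)
4. 613.497ms @ 5/3 + 61.35ms (1/6)
5. 674.847ms @ 11/6 + 61.35ms (1/6)
6. 736.196ms @ 2 + 245.399ms (2/3)
7. 981.595ms @ 8/3 + 245.399ms (2/3)
8. 1226.994ms @ 10/3 + 245.399ms (2/3)

note 3 onset = 3/2b = 552.147ms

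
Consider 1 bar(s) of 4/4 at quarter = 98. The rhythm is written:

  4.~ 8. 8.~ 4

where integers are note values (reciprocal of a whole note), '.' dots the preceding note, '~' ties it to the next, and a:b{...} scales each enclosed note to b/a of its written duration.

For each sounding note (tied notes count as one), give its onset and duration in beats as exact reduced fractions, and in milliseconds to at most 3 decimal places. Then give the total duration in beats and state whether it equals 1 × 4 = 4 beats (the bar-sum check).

1) 0.0ms=0b +1377.551ms=9/4b
2) 1377.551ms=9/4b +1071.429ms=7/4b
Σ=4b of 4 (98bpm 4/4) — PASS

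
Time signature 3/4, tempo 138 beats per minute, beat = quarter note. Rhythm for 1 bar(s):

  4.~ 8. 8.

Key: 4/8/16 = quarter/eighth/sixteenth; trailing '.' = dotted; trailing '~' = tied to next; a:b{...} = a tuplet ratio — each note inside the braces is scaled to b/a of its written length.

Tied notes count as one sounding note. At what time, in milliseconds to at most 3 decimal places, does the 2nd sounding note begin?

note 2 onset = 9/4b = 978.261ms

1. 0.0ms @ 0 + 978.261ms (9/4)
2. 978.261ms @ 9/4 + 326.087ms (3/4)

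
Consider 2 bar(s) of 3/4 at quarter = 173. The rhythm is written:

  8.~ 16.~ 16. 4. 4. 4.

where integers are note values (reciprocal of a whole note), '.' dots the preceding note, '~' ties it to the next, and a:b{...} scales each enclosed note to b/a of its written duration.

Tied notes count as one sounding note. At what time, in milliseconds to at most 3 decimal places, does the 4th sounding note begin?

1. 0.0ms @ 0 + 520.231ms (3/2)
2. 520.231ms @ 3/2 + 520.231ms (3/2)
3. 1040.462ms @ 3 + 520.231ms (3/2)
4. 1560.694ms @ 9/2 + 520.231ms (3/2)

note 4 onset = 9/2b = 1560.694ms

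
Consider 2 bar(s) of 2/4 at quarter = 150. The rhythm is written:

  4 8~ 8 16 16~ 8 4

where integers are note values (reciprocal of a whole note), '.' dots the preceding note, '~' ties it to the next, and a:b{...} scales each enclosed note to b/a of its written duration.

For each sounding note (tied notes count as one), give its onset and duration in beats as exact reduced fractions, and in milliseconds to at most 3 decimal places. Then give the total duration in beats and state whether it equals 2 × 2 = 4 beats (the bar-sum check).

1) 0.0ms=0b +400.0ms=1b
2) 400.0ms=1b +400.0ms=1b
3) 800.0ms=2b +100.0ms=1/4b
4) 900.0ms=9/4b +300.0ms=3/4b
5) 1200.0ms=3b +400.0ms=1b
Σ=4b of 4 (150bpm 2/4) — PASS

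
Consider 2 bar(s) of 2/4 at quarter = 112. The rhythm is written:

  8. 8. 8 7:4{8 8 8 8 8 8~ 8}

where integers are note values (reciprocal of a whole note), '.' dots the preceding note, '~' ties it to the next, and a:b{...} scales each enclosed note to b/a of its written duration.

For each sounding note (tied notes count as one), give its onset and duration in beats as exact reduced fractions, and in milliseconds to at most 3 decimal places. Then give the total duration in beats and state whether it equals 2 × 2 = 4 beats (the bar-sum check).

1) 0.0ms=0b +401.786ms=3/4b
2) 401.786ms=3/4b +401.786ms=3/4b
3) 803.571ms=3/2b +267.857ms=1/2b
4) 1071.429ms=2b +153.061ms=2/7b
5) 1224.49ms=16/7b +153.061ms=2/7b
6) 1377.551ms=18/7b +153.061ms=2/7b
7) 1530.612ms=20/7b +153.061ms=2/7b
8) 1683.673ms=22/7b +153.061ms=2/7b
9) 1836.735ms=24/7b +306.122ms=4/7b
Σ=4b of 4 (112bpm 2/4) — PASS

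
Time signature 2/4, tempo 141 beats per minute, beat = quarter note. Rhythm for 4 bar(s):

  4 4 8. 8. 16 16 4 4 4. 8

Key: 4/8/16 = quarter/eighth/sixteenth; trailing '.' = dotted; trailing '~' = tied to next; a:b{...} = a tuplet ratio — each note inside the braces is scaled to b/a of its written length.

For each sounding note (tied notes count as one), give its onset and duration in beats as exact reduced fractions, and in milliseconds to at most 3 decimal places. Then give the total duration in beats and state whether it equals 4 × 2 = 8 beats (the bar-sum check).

1) 0.0ms=0b +425.532ms=1b
2) 425.532ms=1b +425.532ms=1b
3) 851.064ms=2b +319.149ms=3/4b
4) 1170.213ms=11/4b +319.149ms=3/4b
5) 1489.362ms=7/2b +106.383ms=1/4b
6) 1595.745ms=15/4b +106.383ms=1/4b
7) 1702.128ms=4b +425.532ms=1b
8) 2127.66ms=5b +425.532ms=1b
9) 2553.191ms=6b +638.298ms=3/2b
10) 3191.489ms=15/2b +212.766ms=1/2b
Σ=8b of 8 (141bpm 2/4) — PASS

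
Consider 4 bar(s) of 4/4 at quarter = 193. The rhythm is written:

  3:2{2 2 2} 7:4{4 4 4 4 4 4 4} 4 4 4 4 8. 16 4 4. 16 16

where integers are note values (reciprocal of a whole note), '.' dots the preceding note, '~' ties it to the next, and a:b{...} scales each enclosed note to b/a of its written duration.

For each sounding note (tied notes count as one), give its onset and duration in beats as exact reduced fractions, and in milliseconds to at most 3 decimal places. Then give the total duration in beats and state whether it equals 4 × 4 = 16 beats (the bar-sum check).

1) 0.0ms=0b +414.508ms=4/3b
2) 414.508ms=4/3b +414.508ms=4/3b
3) 829.016ms=8/3b +414.508ms=4/3b
4) 1243.523ms=4b +177.646ms=4/7b
5) 1421.17ms=32/7b +177.646ms=4/7b
6) 1598.816ms=36/7b +177.646ms=4/7b
7) 1776.462ms=40/7b +177.646ms=4/7b
8) 1954.108ms=44/7b +177.646ms=4/7b
9) 2131.754ms=48/7b +177.646ms=4/7b
10) 2309.4ms=52/7b +177.646ms=4/7b
11) 2487.047ms=8b +310.881ms=1b
12) 2797.927ms=9b +310.881ms=1b
13) 3108.808ms=10b +310.881ms=1b
14) 3419.689ms=11b +310.881ms=1b
15) 3730.57ms=12b +233.161ms=3/4b
16) 3963.731ms=51/4b +77.72ms=1/4b
17) 4041.451ms=13b +310.881ms=1b
18) 4352.332ms=14b +466.321ms=3/2b
19) 4818.653ms=31/2b +77.72ms=1/4b
20) 4896.373ms=63/4b +77.72ms=1/4b
Σ=16b of 16 (193bpm 4/4) — PASS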